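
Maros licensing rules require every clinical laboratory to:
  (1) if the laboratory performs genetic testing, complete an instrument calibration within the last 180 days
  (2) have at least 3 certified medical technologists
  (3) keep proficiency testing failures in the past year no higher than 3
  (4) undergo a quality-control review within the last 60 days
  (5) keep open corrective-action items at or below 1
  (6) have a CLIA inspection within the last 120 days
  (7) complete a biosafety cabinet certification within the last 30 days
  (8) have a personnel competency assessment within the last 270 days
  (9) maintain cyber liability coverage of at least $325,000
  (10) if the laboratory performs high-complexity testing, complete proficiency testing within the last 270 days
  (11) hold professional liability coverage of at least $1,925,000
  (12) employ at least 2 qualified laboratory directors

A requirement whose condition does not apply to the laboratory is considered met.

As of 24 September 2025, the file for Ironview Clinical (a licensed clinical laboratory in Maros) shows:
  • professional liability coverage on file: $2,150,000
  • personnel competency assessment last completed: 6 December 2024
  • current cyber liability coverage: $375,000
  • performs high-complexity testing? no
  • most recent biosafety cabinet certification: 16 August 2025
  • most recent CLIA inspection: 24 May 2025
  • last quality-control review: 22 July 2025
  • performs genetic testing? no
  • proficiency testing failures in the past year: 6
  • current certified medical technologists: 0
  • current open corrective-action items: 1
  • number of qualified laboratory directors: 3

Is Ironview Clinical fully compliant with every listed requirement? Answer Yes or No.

No

1. condition 'performs genetic testing' does not hold → requirement n/a → met
2. certified medical technologists 0 < 3 → not met
3. proficiency testing failures in the past year 6 > 3 → not met
4. quality-control review 64 days ago vs limit 60 → not met
5. open corrective-action items 1 ≤ 1 → met
6. CLIA inspection 123 days ago vs limit 120 → not met
7. biosafety cabinet certification 39 days ago vs limit 30 → not met
8. personnel competency assessment 292 days ago vs limit 270 → not met
9. cyber liability coverage $375,000 ≥ $325,000 → met
10. condition 'performs high-complexity testing' does not hold → requirement n/a → met
11. professional liability coverage $2,150,000 ≥ $1,925,000 → met
12. qualified laboratory directors 3 ≥ 2 → met
Not met: 2, 3, 4, 6, 7, 8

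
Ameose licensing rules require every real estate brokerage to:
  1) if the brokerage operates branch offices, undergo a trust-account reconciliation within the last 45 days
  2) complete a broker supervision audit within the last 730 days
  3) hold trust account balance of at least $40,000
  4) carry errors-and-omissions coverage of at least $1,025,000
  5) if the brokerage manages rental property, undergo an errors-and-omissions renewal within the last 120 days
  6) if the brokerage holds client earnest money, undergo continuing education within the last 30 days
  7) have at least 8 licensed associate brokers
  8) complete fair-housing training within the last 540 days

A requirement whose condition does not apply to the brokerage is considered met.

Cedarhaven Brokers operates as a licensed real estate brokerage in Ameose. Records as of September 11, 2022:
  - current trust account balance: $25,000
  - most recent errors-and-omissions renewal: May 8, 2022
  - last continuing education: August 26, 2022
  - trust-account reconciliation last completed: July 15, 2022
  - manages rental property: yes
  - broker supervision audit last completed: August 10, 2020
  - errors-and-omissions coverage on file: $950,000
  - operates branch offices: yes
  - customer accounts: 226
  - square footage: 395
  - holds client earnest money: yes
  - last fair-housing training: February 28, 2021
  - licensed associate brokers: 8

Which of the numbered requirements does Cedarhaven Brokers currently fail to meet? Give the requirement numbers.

1. condition 'operates branch offices' holds; trust-account reconciliation 58 days ago vs limit 45 → not met
2. broker supervision audit 762 days ago vs limit 730 → not met
3. trust account balance $25,000 < $40,000 → not met
4. errors-and-omissions coverage $950,000 < $1,025,000 → not met
5. condition 'manages rental property' holds; errors-and-omissions renewal 126 days ago vs limit 120 → not met
6. condition 'holds client earnest money' holds; continuing education 16 days ago vs limit 30 → met
7. licensed associate brokers 8 ≥ 8 → met
8. fair-housing training 560 days ago vs limit 540 → not met
Not met: 1, 2, 3, 4, 5, 8

1, 2, 3, 4, 5, 8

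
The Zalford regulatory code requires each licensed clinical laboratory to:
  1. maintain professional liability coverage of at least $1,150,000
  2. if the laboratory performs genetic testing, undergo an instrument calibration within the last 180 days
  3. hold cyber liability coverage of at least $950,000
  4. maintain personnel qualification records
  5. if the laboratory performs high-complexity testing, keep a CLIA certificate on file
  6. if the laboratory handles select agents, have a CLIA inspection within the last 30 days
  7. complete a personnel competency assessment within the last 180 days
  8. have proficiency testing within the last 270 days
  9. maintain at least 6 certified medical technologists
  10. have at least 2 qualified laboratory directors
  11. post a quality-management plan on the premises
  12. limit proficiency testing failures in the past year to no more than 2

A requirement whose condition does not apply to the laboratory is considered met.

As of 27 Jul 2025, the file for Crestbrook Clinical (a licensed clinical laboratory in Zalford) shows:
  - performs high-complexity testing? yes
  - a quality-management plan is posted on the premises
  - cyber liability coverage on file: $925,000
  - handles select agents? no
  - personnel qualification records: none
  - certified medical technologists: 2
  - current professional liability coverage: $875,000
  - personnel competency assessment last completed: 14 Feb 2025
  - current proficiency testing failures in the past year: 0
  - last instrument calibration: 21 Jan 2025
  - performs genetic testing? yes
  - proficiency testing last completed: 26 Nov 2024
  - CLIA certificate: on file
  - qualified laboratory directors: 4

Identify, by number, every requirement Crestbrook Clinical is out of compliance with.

1. professional liability coverage $875,000 < $1,150,000 → not met
2. condition 'performs genetic testing' holds; instrument calibration 187 days ago vs limit 180 → not met
3. cyber liability coverage $925,000 < $950,000 → not met
4. personnel qualification records absent → not met
5. condition 'performs high-complexity testing' holds; CLIA certificate present → met
6. condition 'handles select agents' does not hold → requirement n/a → met
7. personnel competency assessment 163 days ago vs limit 180 → met
8. proficiency testing 243 days ago vs limit 270 → met
9. certified medical technologists 2 < 6 → not met
10. qualified laboratory directors 4 ≥ 2 → met
11. quality-management plan present → met
12. proficiency testing failures in the past year 0 ≤ 2 → met
Not met: 1, 2, 3, 4, 9

1, 2, 3, 4, 9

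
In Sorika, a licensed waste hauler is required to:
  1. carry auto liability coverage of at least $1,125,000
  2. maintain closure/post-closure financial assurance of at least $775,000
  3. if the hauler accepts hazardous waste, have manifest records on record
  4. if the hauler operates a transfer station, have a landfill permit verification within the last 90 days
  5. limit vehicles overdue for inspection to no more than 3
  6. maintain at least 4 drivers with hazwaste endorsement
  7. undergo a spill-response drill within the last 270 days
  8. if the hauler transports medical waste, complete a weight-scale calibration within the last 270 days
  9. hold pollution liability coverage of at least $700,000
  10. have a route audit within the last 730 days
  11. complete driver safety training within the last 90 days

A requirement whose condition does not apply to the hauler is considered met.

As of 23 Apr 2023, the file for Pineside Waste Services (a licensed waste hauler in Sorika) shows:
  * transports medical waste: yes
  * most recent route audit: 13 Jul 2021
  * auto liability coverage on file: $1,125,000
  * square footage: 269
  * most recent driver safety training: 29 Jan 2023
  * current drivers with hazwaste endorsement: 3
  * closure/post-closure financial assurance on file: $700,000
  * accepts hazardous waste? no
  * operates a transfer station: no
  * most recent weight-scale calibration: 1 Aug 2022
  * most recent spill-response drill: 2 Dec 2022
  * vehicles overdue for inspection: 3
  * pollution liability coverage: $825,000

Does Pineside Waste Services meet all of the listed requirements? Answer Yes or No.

1. auto liability coverage $1,125,000 ≥ $1,125,000 → met
2. closure/post-closure financial assurance $700,000 < $775,000 → not met
3. condition 'accepts hazardous waste' does not hold → requirement n/a → met
4. condition 'operates a transfer station' does not hold → requirement n/a → met
5. vehicles overdue for inspection 3 ≤ 3 → met
6. drivers with hazwaste endorsement 3 < 4 → not met
7. spill-response drill 142 days ago vs limit 270 → met
8. condition 'transports medical waste' holds; weight-scale calibration 265 days ago vs limit 270 → met
9. pollution liability coverage $825,000 ≥ $700,000 → met
10. route audit 649 days ago vs limit 730 → met
11. driver safety training 84 days ago vs limit 90 → met
Not met: 2, 6

No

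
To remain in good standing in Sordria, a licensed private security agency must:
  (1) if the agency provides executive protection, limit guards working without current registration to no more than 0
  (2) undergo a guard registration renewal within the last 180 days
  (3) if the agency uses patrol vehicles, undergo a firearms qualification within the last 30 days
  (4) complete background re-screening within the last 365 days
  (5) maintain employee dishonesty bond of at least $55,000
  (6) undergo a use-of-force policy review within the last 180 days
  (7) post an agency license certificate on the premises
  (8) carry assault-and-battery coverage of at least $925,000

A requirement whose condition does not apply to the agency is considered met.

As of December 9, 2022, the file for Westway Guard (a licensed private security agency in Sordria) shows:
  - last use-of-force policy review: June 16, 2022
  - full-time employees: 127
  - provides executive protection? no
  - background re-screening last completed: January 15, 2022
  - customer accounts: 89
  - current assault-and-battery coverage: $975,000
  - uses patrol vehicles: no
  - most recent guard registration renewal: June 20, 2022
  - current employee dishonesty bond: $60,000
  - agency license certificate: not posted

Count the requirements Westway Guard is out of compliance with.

1

1. condition 'provides executive protection' does not hold → requirement n/a → met
2. guard registration renewal 172 days ago vs limit 180 → met
3. condition 'uses patrol vehicles' does not hold → requirement n/a → met
4. background re-screening 328 days ago vs limit 365 → met
5. employee dishonesty bond $60,000 ≥ $55,000 → met
6. use-of-force policy review 176 days ago vs limit 180 → met
7. agency license certificate absent → not met
8. assault-and-battery coverage $975,000 ≥ $925,000 → met
Not met: 1 of 8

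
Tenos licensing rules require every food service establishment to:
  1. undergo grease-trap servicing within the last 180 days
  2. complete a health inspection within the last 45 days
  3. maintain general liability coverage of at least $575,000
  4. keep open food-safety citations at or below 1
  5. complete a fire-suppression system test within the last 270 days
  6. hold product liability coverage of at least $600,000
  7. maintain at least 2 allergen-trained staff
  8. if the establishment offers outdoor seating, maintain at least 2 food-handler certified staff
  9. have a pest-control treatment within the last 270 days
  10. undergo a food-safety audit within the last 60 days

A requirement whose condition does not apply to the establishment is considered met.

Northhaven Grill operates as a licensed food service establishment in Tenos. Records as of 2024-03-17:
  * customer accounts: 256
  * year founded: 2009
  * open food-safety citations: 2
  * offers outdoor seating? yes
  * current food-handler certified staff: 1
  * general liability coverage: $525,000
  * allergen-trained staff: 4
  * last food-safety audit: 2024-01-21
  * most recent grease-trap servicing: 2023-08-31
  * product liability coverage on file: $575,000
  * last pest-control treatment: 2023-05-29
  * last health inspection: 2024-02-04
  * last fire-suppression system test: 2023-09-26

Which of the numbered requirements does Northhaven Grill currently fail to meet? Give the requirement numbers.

1, 3, 4, 6, 8, 9

1. grease-trap servicing 199 days ago vs limit 180 → not met
2. health inspection 42 days ago vs limit 45 → met
3. general liability coverage $525,000 < $575,000 → not met
4. open food-safety citations 2 > 1 → not met
5. fire-suppression system test 173 days ago vs limit 270 → met
6. product liability coverage $575,000 < $600,000 → not met
7. allergen-trained staff 4 ≥ 2 → met
8. condition 'offers outdoor seating' holds; food-handler certified staff 1 < 2 → not met
9. pest-control treatment 293 days ago vs limit 270 → not met
10. food-safety audit 56 days ago vs limit 60 → met
Not met: 1, 3, 4, 6, 8, 9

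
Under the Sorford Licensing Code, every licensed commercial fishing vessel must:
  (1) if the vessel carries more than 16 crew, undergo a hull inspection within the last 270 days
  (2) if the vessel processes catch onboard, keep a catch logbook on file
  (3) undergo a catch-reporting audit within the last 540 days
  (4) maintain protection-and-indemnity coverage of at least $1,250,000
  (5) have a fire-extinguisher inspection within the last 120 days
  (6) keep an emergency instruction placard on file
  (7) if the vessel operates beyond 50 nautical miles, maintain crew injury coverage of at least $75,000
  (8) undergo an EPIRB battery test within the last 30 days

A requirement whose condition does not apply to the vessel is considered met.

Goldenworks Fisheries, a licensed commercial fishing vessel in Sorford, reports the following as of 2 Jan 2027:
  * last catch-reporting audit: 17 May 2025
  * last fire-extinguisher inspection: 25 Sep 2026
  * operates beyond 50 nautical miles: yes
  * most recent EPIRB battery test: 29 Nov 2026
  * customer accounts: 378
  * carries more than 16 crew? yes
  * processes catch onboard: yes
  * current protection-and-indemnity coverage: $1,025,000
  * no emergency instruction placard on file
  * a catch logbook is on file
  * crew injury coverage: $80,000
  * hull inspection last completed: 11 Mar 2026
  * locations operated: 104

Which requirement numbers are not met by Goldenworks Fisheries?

1, 3, 4, 6, 8

1. condition 'carries more than 16 crew' holds; hull inspection 297 days ago vs limit 270 → not met
2. condition 'processes catch onboard' holds; catch logbook present → met
3. catch-reporting audit 595 days ago vs limit 540 → not met
4. protection-and-indemnity coverage $1,025,000 < $1,250,000 → not met
5. fire-extinguisher inspection 99 days ago vs limit 120 → met
6. emergency instruction placard absent → not met
7. condition 'operates beyond 50 nautical miles' holds; crew injury coverage $80,000 ≥ $75,000 → met
8. EPIRB battery test 34 days ago vs limit 30 → not met
Not met: 1, 3, 4, 6, 8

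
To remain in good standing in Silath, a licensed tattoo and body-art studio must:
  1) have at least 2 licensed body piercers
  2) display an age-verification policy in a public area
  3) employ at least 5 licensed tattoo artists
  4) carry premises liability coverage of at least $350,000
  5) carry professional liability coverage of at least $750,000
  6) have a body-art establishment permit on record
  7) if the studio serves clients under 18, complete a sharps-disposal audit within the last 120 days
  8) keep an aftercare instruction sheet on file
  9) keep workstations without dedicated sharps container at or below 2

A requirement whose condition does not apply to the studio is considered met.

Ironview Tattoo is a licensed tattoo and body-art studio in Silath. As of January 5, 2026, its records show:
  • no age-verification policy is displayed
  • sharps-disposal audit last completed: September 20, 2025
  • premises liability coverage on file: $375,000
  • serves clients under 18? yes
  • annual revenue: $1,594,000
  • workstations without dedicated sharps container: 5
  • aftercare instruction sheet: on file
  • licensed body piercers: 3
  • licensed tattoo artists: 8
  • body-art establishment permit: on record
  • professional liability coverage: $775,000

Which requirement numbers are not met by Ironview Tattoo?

1. licensed body piercers 3 ≥ 2 → met
2. age-verification policy absent → not met
3. licensed tattoo artists 8 ≥ 5 → met
4. premises liability coverage $375,000 ≥ $350,000 → met
5. professional liability coverage $775,000 ≥ $750,000 → met
6. body-art establishment permit present → met
7. condition 'serves clients under 18' holds; sharps-disposal audit 107 days ago vs limit 120 → met
8. aftercare instruction sheet present → met
9. workstations without dedicated sharps container 5 > 2 → not met
Not met: 2, 9

2, 9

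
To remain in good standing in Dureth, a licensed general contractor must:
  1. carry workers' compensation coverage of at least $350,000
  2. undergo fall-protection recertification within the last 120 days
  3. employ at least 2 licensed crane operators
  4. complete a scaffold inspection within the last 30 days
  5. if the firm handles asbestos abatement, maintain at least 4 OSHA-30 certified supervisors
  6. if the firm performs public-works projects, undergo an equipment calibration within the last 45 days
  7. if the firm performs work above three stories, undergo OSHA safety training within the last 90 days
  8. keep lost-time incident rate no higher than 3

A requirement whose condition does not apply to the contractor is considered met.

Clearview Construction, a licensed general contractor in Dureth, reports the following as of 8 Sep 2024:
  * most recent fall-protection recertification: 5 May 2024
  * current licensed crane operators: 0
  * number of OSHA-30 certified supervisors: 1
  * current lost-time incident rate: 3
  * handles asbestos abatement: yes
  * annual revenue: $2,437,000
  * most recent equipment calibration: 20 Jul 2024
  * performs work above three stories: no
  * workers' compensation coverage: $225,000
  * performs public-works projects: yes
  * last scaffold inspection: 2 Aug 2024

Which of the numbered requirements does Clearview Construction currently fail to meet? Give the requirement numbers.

1, 2, 3, 4, 5, 6

1. workers' compensation coverage $225,000 < $350,000 → not met
2. fall-protection recertification 126 days ago vs limit 120 → not met
3. licensed crane operators 0 < 2 → not met
4. scaffold inspection 37 days ago vs limit 30 → not met
5. condition 'handles asbestos abatement' holds; OSHA-30 certified supervisors 1 < 4 → not met
6. condition 'performs public-works projects' holds; equipment calibration 50 days ago vs limit 45 → not met
7. condition 'performs work above three stories' does not hold → requirement n/a → met
8. lost-time incident rate 3 ≤ 3 → met
Not met: 1, 2, 3, 4, 5, 6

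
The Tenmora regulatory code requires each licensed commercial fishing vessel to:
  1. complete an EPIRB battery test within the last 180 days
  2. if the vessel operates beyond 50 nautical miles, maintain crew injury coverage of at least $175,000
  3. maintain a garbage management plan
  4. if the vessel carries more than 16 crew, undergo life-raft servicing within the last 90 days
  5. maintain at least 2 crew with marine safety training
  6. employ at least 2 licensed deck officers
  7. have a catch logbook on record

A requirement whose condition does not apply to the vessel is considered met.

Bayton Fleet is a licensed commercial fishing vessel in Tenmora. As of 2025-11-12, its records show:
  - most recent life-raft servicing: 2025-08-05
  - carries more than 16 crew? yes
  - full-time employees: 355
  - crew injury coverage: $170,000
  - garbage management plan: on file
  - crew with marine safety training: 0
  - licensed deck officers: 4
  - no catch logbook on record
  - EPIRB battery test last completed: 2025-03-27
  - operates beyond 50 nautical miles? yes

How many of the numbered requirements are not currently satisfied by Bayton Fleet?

1. EPIRB battery test 230 days ago vs limit 180 → not met
2. condition 'operates beyond 50 nautical miles' holds; crew injury coverage $170,000 < $175,000 → not met
3. garbage management plan present → met
4. condition 'carries more than 16 crew' holds; life-raft servicing 99 days ago vs limit 90 → not met
5. crew with marine safety training 0 < 2 → not met
6. licensed deck officers 4 ≥ 2 → met
7. catch logbook absent → not met
Not met: 5 of 7

5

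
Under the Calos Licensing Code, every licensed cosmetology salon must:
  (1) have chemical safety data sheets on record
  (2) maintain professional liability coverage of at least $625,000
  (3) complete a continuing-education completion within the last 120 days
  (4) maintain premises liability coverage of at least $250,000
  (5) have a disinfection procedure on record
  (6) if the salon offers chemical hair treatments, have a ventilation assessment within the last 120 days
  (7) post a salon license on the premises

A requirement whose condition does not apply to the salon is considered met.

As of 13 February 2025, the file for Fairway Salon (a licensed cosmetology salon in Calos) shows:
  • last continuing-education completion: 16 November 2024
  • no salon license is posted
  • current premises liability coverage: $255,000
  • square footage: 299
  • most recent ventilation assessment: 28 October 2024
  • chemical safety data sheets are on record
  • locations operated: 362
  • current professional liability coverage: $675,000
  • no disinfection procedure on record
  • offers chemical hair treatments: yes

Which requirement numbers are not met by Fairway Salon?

1. chemical safety data sheets present → met
2. professional liability coverage $675,000 ≥ $625,000 → met
3. continuing-education completion 89 days ago vs limit 120 → met
4. premises liability coverage $255,000 ≥ $250,000 → met
5. disinfection procedure absent → not met
6. condition 'offers chemical hair treatments' holds; ventilation assessment 108 days ago vs limit 120 → met
7. salon license absent → not met
Not met: 5, 7

5, 7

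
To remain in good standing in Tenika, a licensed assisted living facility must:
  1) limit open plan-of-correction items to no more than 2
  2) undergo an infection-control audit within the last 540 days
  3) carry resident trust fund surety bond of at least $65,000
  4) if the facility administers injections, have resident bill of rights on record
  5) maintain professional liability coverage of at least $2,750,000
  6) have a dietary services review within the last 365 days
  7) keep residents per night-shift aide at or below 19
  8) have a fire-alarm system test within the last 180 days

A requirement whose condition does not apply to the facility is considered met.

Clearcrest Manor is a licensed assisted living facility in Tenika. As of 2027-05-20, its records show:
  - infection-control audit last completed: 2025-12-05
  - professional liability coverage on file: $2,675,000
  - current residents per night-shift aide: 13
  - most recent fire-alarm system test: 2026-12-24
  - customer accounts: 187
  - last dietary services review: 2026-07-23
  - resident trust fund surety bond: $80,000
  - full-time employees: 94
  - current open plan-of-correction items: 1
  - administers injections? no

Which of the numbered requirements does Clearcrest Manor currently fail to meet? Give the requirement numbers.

5

1. open plan-of-correction items 1 ≤ 2 → met
2. infection-control audit 531 days ago vs limit 540 → met
3. resident trust fund surety bond $80,000 ≥ $65,000 → met
4. condition 'administers injections' does not hold → requirement n/a → met
5. professional liability coverage $2,675,000 < $2,750,000 → not met
6. dietary services review 301 days ago vs limit 365 → met
7. residents per night-shift aide 13 ≤ 19 → met
8. fire-alarm system test 147 days ago vs limit 180 → met
Not met: 5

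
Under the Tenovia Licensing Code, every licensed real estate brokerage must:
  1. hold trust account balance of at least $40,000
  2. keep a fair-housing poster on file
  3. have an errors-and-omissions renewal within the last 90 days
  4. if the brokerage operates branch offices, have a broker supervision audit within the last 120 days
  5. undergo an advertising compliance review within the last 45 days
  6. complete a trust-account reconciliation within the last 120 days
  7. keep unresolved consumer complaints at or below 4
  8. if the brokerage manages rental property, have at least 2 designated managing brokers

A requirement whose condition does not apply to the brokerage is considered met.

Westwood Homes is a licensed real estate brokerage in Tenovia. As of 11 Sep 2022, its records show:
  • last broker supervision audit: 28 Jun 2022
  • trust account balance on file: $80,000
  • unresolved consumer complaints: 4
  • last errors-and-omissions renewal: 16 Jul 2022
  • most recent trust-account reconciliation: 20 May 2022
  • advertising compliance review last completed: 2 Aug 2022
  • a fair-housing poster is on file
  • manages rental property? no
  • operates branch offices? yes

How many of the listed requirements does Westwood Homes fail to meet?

1. trust account balance $80,000 ≥ $40,000 → met
2. fair-housing poster present → met
3. errors-and-omissions renewal 57 days ago vs limit 90 → met
4. condition 'operates branch offices' holds; broker supervision audit 75 days ago vs limit 120 → met
5. advertising compliance review 40 days ago vs limit 45 → met
6. trust-account reconciliation 114 days ago vs limit 120 → met
7. unresolved consumer complaints 4 ≤ 4 → met
8. condition 'manages rental property' does not hold → requirement n/a → met
Not met: 0 of 8

0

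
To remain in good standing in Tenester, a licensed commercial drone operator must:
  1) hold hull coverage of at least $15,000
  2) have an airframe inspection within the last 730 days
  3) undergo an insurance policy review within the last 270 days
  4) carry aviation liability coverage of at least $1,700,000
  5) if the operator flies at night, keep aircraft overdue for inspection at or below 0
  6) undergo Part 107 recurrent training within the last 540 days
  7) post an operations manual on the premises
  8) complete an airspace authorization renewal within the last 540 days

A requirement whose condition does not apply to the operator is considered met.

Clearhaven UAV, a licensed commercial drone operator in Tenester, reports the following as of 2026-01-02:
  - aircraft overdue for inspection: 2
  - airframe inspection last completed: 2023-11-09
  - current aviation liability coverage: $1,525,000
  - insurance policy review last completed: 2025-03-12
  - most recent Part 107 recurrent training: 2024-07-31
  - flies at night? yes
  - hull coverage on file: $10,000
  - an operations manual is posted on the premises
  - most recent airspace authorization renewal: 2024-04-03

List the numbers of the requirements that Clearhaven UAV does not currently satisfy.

1. hull coverage $10,000 < $15,000 → not met
2. airframe inspection 785 days ago vs limit 730 → not met
3. insurance policy review 296 days ago vs limit 270 → not met
4. aviation liability coverage $1,525,000 < $1,700,000 → not met
5. condition 'flies at night' holds; aircraft overdue for inspection 2 > 0 → not met
6. Part 107 recurrent training 520 days ago vs limit 540 → met
7. operations manual present → met
8. airspace authorization renewal 639 days ago vs limit 540 → not met
Not met: 1, 2, 3, 4, 5, 8

1, 2, 3, 4, 5, 8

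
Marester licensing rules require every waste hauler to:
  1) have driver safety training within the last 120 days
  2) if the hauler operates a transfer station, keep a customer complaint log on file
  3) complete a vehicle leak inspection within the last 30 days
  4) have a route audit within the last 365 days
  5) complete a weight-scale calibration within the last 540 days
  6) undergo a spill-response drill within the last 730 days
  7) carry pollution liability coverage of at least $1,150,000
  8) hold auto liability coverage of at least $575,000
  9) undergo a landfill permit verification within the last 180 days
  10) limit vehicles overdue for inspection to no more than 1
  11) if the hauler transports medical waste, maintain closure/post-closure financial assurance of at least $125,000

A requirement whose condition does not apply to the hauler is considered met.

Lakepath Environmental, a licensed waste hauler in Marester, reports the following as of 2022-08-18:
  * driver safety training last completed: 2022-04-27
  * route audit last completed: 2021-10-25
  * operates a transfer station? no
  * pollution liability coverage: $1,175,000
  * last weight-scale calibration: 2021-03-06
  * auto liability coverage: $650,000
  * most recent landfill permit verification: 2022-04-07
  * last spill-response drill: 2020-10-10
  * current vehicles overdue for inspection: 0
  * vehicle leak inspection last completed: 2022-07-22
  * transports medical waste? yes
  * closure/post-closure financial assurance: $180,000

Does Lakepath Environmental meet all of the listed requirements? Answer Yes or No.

1. driver safety training 113 days ago vs limit 120 → met
2. condition 'operates a transfer station' does not hold → requirement n/a → met
3. vehicle leak inspection 27 days ago vs limit 30 → met
4. route audit 297 days ago vs limit 365 → met
5. weight-scale calibration 530 days ago vs limit 540 → met
6. spill-response drill 677 days ago vs limit 730 → met
7. pollution liability coverage $1,175,000 ≥ $1,150,000 → met
8. auto liability coverage $650,000 ≥ $575,000 → met
9. landfill permit verification 133 days ago vs limit 180 → met
10. vehicles overdue for inspection 0 ≤ 1 → met
11. condition 'transports medical waste' holds; closure/post-closure financial assurance $180,000 ≥ $125,000 → met
All met.

Yes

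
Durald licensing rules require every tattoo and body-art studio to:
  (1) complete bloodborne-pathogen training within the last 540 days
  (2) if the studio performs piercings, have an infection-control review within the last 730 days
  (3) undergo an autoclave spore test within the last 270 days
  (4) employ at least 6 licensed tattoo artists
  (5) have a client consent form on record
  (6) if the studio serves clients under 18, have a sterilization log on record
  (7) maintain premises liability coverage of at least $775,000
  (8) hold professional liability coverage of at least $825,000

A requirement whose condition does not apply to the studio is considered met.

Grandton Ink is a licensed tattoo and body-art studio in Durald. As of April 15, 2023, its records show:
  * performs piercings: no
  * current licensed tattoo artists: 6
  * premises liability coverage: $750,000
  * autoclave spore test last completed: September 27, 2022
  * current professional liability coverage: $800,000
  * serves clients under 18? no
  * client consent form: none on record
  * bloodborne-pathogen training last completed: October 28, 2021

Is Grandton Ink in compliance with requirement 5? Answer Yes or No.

5. client consent form absent → not met

No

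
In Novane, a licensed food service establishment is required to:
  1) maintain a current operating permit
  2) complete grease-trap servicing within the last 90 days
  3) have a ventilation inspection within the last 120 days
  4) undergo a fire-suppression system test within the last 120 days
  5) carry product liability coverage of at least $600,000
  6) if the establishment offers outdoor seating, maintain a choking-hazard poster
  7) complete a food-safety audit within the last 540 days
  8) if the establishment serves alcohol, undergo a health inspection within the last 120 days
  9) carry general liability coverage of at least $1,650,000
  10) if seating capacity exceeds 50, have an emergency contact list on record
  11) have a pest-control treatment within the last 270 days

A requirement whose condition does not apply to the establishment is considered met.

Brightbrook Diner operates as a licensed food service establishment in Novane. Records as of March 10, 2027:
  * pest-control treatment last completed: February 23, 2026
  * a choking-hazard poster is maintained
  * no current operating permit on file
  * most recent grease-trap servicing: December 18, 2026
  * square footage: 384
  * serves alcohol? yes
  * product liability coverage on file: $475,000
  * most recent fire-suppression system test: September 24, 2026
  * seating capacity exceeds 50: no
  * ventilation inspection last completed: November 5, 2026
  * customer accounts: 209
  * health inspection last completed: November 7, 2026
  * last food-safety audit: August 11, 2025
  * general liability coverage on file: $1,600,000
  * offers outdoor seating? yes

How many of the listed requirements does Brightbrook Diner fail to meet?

8

1. current operating permit absent → not met
2. grease-trap servicing 82 days ago vs limit 90 → met
3. ventilation inspection 125 days ago vs limit 120 → not met
4. fire-suppression system test 167 days ago vs limit 120 → not met
5. product liability coverage $475,000 < $600,000 → not met
6. condition 'offers outdoor seating' holds; choking-hazard poster present → met
7. food-safety audit 576 days ago vs limit 540 → not met
8. condition 'serves alcohol' holds; health inspection 123 days ago vs limit 120 → not met
9. general liability coverage $1,600,000 < $1,650,000 → not met
10. condition 'seating capacity exceeds 50' does not hold → requirement n/a → met
11. pest-control treatment 380 days ago vs limit 270 → not met
Not met: 8 of 11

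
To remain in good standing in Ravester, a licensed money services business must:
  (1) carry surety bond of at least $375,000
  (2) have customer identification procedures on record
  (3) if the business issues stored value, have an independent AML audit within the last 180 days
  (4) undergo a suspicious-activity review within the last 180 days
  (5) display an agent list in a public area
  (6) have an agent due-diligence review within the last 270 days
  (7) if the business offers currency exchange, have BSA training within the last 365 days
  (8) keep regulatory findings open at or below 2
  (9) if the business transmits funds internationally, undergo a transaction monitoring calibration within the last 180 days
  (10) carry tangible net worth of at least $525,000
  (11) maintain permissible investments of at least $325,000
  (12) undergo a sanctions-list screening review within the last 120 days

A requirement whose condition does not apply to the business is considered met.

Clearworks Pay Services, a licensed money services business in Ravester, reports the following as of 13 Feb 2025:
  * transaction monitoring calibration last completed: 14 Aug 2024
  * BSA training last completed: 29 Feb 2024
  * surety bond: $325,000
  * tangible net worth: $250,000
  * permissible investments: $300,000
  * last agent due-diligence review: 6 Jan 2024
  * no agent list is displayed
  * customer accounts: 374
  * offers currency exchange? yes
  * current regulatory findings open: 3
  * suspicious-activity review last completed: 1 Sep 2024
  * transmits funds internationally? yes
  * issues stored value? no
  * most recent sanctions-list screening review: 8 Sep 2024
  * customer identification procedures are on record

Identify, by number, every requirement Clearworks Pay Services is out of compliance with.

1. surety bond $325,000 < $375,000 → not met
2. customer identification procedures present → met
3. condition 'issues stored value' does not hold → requirement n/a → met
4. suspicious-activity review 165 days ago vs limit 180 → met
5. agent list absent → not met
6. agent due-diligence review 404 days ago vs limit 270 → not met
7. condition 'offers currency exchange' holds; BSA training 350 days ago vs limit 365 → met
8. regulatory findings open 3 > 2 → not met
9. condition 'transmits funds internationally' holds; transaction monitoring calibration 183 days ago vs limit 180 → not met
10. tangible net worth $250,000 < $525,000 → not met
11. permissible investments $300,000 < $325,000 → not met
12. sanctions-list screening review 158 days ago vs limit 120 → not met
Not met: 1, 5, 6, 8, 9, 10, 11, 12

1, 5, 6, 8, 9, 10, 11, 12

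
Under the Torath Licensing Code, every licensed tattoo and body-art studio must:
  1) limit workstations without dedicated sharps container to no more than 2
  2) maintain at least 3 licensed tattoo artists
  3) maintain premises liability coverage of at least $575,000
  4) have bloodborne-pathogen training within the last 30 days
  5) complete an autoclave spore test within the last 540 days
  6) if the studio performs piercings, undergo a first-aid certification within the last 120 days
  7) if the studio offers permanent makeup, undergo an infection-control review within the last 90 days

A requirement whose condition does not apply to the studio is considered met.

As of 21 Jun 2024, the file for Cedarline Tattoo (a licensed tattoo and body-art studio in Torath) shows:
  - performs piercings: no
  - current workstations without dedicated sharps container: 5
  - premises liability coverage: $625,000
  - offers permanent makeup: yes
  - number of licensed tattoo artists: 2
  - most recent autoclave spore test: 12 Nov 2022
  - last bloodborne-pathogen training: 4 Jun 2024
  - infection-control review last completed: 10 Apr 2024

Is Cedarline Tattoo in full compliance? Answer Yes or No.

1. workstations without dedicated sharps container 5 > 2 → not met
2. licensed tattoo artists 2 < 3 → not met
3. premises liability coverage $625,000 ≥ $575,000 → met
4. bloodborne-pathogen training 17 days ago vs limit 30 → met
5. autoclave spore test 587 days ago vs limit 540 → not met
6. condition 'performs piercings' does not hold → requirement n/a → met
7. condition 'offers permanent makeup' holds; infection-control review 72 days ago vs limit 90 → met
Not met: 1, 2, 5

No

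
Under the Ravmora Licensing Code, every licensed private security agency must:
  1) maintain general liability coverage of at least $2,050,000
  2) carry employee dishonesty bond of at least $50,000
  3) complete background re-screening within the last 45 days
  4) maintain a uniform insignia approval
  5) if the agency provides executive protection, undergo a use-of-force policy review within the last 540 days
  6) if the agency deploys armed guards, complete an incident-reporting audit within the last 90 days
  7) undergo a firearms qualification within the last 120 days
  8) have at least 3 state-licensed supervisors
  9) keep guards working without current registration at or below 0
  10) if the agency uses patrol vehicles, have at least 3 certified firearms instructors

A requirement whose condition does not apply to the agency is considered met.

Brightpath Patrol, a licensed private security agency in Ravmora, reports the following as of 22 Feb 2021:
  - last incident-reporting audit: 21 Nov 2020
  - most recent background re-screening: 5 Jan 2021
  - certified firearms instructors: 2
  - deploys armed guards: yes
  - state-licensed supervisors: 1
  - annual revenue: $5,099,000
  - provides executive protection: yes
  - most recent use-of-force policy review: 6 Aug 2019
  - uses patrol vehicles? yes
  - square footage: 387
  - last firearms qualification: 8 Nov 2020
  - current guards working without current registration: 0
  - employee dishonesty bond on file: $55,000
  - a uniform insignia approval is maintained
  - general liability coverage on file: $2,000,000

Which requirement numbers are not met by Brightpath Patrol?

1, 3, 5, 6, 8, 10

1. general liability coverage $2,000,000 < $2,050,000 → not met
2. employee dishonesty bond $55,000 ≥ $50,000 → met
3. background re-screening 48 days ago vs limit 45 → not met
4. uniform insignia approval present → met
5. condition 'provides executive protection' holds; use-of-force policy review 566 days ago vs limit 540 → not met
6. condition 'deploys armed guards' holds; incident-reporting audit 93 days ago vs limit 90 → not met
7. firearms qualification 106 days ago vs limit 120 → met
8. state-licensed supervisors 1 < 3 → not met
9. guards working without current registration 0 ≤ 0 → met
10. condition 'uses patrol vehicles' holds; certified firearms instructors 2 < 3 → not met
Not met: 1, 3, 5, 6, 8, 10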